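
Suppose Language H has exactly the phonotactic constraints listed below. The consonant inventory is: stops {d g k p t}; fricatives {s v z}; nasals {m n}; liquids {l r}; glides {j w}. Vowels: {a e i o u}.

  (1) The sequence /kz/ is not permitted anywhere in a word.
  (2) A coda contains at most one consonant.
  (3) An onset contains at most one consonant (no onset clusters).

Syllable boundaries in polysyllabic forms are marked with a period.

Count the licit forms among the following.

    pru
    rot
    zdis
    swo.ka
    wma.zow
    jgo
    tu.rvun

1

pru — violates constraint 3: syllable 1 onset /pr/ has 2 consonants (> 1) → illicit
rot — σ1 onset /r/, coda /t/ ok → licit
zdis — violates constraint 3: syllable 1 onset /zd/ has 2 consonants (> 1) → illicit
swo.ka — violates constraint 3: syllable 1 onset /sw/ has 2 consonants (> 1) → illicit
wma.zow — violates constraint 3: syllable 1 onset /wm/ has 2 consonants (> 1) → illicit
jgo — violates constraint 3: syllable 1 onset /jg/ has 2 consonants (> 1) → illicit
tu.rvun — violates constraint 3: syllable 2 onset /rv/ has 2 consonants (> 1) → illicit
Licit: rot → 1.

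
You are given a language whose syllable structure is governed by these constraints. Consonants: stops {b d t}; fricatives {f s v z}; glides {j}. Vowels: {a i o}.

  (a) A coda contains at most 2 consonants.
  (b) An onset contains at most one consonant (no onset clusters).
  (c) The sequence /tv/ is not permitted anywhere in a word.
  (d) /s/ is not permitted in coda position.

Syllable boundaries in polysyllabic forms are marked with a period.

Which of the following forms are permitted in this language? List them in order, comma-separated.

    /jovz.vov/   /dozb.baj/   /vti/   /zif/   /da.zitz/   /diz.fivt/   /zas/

/jovz.vov/ — σ1 onset /j/, coda /vz/ (2C) ok; σ2 onset /v/, coda /v/ ok → permitted
/dozb.baj/ — σ1 onset /d/, coda /zb/ (2C) ok; σ2 onset /b/, coda /j/ ok → permitted
/vti/ — violates constraint (b): syllable 1 onset /vt/ has 2 consonants (> 1) → not permitted
/zif/ — σ1 onset /z/, coda /f/ ok → permitted
/da.zitz/ — σ1 onset /d/, coda /∅/ ok; σ2 onset /z/, coda /tz/ (2C) ok → permitted
/diz.fivt/ — σ1 onset /d/, coda /z/ ok; σ2 onset /f/, coda /vt/ (2C) ok → permitted
/zas/ — violates constraint (d): syllable 1 coda contains /s/ → not permitted

/jovz.vov/, /dozb.baj/, /zif/, /da.zitz/, /diz.fivt/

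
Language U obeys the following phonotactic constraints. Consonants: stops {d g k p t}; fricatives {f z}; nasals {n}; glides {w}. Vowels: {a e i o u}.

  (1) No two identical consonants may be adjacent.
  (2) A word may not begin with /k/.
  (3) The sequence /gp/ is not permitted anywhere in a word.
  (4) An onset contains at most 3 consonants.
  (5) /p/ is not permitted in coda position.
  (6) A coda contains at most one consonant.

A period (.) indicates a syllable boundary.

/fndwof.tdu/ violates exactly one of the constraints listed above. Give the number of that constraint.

4

/fndwof.tdu/: syllable 1 onset /fndw/ has 4 consonants (> 3).
This is a violation of constraint 4: "An onset contains at most 3 consonants."
The remaining constraints (1, 2, 3, 5, 6) are satisfied.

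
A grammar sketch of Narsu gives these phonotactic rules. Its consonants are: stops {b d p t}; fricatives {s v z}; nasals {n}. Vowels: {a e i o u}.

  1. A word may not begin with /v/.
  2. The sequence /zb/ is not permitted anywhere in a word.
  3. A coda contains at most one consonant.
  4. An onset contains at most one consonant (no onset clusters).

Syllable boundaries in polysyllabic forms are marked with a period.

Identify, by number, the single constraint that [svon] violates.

4

[svon]: syllable 1 onset /sv/ has 2 consonants (> 1).
This is a violation of constraint 4: "An onset contains at most one consonant (no onset clusters)."
The remaining constraints (1, 2, 3) are satisfied.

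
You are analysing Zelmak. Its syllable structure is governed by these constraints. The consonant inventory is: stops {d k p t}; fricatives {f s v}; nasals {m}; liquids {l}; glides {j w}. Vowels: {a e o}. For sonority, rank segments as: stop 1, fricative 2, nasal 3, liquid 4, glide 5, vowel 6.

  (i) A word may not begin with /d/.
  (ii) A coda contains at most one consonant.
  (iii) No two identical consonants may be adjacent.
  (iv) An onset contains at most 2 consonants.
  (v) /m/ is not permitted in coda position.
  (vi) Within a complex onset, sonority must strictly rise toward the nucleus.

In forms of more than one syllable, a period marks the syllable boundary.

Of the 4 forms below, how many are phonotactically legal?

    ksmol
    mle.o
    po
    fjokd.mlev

ksmol — violates constraint (iv): syllable 1 onset /ksm/ has 3 consonants (> 2) → phonotactically illegal
mle.o — σ1 onset /ml/ (3→4 rises), coda /∅/ ok; σ2 onset /∅/, coda /∅/ ok → phonotactically legal
po — σ1 onset /p/, coda /∅/ ok → phonotactically legal
fjokd.mlev — violates constraint (ii): syllable 1 coda /kd/ has 2 consonants (> 1) → phonotactically illegal
Phonotactically legal: mle.o, po → 2.

2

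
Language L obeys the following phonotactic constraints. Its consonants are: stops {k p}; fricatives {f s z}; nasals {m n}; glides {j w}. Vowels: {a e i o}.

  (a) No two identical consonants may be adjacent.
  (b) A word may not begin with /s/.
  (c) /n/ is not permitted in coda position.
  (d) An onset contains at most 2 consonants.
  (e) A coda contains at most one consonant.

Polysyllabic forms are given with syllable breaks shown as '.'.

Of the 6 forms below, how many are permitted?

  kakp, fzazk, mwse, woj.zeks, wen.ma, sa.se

kakp — violates constraint (e): syllable 1 coda /kp/ has 2 consonants (> 1) → not permitted
fzazk — violates constraint (e): syllable 1 coda /zk/ has 2 consonants (> 1) → not permitted
mwse — violates constraint (d): syllable 1 onset /mws/ has 3 consonants (> 2) → not permitted
woj.zeks — violates constraint (e): syllable 2 coda /ks/ has 2 consonants (> 1) → not permitted
wen.ma — violates constraint (c): syllable 1 coda contains /n/ → not permitted
sa.se — violates constraint (b): word begins with /s/ → not permitted
No form is permitted → 0.

0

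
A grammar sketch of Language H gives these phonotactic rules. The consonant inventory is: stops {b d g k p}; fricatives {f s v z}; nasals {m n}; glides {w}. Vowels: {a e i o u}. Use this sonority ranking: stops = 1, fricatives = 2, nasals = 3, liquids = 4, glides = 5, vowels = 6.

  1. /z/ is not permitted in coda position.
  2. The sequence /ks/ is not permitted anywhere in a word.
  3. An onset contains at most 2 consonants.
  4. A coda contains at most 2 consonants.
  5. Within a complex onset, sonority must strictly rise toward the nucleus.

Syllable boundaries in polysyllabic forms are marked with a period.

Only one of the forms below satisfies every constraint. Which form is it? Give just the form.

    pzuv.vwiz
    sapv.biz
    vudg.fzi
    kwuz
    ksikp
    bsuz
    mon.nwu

pzuv.vwiz — violates constraint 1: syllable 2 coda contains /z/ → illicit
sapv.biz — violates constraint 1: syllable 2 coda contains /z/ → illicit
vudg.fzi — violates constraint 5: syllable 2 onset /fz/: /f/ (fricative, 2) → /z/ (fricative, 2) does not rise → illicit
kwuz — violates constraint 1: syllable 1 coda contains /z/ → illicit
ksikp — violates constraint 2: contains banned sequence /ks/ → illicit
bsuz — violates constraint 1: syllable 1 coda contains /z/ → illicit
mon.nwu — σ1 onset /m/, coda /n/ ok; σ2 onset /nw/ (3→5 rises), coda /∅/ ok → licit

mon.nwu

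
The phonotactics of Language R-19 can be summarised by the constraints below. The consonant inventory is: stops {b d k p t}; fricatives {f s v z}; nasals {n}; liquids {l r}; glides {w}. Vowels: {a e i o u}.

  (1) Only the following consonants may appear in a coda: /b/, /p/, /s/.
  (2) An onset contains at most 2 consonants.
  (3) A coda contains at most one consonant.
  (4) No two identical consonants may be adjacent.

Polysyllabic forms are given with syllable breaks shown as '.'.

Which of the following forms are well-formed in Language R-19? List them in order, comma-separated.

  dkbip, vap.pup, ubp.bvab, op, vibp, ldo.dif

dkbip — violates constraint 2: syllable 1 onset /dkb/ has 3 consonants (> 2) → ill-formed
vap.pup — violates constraint 4: adjacent identical consonants /pp/ → ill-formed
ubp.bvab — violates constraint 3: syllable 1 coda /bp/ has 2 consonants (> 1) → ill-formed
op — σ1 onset /∅/, coda /p/ ok → well-formed
vibp — violates constraint 3: syllable 1 coda /bp/ has 2 consonants (> 1) → ill-formed
ldo.dif — violates constraint 1: syllable 2 coda contains /f/, which is not a licensed coda consonant → ill-formed

op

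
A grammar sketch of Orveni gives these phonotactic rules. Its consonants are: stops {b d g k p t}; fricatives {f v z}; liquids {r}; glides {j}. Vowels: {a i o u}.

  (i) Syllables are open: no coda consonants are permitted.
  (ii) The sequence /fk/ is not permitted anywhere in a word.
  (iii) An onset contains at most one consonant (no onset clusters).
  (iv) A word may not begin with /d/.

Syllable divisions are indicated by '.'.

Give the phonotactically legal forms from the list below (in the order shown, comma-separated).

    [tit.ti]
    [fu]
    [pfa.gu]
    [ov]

[tit.ti] — violates constraint (i): syllable 1 coda /t/ has 1 consonant (> 0) → phonotactically illegal
[fu] — σ1 onset /f/, coda /∅/ ok → phonotactically legal
[pfa.gu] — violates constraint (iii): syllable 1 onset /pf/ has 2 consonants (> 1) → phonotactically illegal
[ov] — violates constraint (i): syllable 1 coda /v/ has 1 consonant (> 0) → phonotactically illegal

[fu]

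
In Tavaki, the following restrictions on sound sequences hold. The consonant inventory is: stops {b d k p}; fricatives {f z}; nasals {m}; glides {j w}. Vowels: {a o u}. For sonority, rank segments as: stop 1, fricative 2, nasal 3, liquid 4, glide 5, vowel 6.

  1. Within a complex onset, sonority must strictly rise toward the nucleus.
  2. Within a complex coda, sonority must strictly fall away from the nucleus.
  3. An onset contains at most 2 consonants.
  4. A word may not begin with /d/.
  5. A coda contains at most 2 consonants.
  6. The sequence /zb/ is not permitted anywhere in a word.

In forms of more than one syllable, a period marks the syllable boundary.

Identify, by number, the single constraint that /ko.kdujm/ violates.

/ko.kdujm/: syllable 2 onset /kd/: /k/ (stop, 1) → /d/ (stop, 1) does not rise.
This is a violation of constraint 1: "Within a complex onset, sonority must strictly rise toward the nucleus."
The remaining constraints (2, 3, 4, 5, 6) are satisfied.

1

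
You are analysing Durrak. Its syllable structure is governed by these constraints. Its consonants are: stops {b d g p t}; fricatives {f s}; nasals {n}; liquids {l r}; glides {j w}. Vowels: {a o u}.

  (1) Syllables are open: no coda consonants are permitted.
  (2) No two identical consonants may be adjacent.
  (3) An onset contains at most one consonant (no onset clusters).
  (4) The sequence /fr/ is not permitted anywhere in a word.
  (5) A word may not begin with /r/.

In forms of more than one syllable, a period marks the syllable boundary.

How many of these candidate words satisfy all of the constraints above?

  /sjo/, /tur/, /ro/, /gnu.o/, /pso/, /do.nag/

0

/sjo/ — violates constraint 3: syllable 1 onset /sj/ has 2 consonants (> 1) → phonotactically illegal
/tur/ — violates constraint 1: syllable 1 coda /r/ has 1 consonant (> 0) → phonotactically illegal
/ro/ — violates constraint 5: word begins with /r/ → phonotactically illegal
/gnu.o/ — violates constraint 3: syllable 1 onset /gn/ has 2 consonants (> 1) → phonotactically illegal
/pso/ — violates constraint 3: syllable 1 onset /ps/ has 2 consonants (> 1) → phonotactically illegal
/do.nag/ — violates constraint 1: syllable 2 coda /g/ has 1 consonant (> 0) → phonotactically illegal
No form is phonotactically legal → 0.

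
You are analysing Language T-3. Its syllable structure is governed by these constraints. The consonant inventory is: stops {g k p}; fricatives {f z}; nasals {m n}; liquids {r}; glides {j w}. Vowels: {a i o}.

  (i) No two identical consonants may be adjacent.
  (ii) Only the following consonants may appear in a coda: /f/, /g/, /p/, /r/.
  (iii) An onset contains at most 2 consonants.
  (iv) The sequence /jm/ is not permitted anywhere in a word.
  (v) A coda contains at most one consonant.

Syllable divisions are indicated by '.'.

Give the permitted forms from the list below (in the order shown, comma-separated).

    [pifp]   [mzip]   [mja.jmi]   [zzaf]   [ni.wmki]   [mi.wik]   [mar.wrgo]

[pifp] — violates constraint (v): syllable 1 coda /fp/ has 2 consonants (> 1) → not permitted
[mzip] — σ1 onset /mz/ (2C), coda /p/ ok → permitted
[mja.jmi] — violates constraint (iv): contains banned sequence /jm/ → not permitted
[zzaf] — violates constraint (i): adjacent identical consonants /zz/ → not permitted
[ni.wmki] — violates constraint (iii): syllable 2 onset /wmk/ has 3 consonants (> 2) → not permitted
[mi.wik] — violates constraint (ii): syllable 2 coda contains /k/, which is not a licensed coda consonant → not permitted
[mar.wrgo] — violates constraint (iii): syllable 2 onset /wrg/ has 3 consonants (> 2) → not permitted

[mzip]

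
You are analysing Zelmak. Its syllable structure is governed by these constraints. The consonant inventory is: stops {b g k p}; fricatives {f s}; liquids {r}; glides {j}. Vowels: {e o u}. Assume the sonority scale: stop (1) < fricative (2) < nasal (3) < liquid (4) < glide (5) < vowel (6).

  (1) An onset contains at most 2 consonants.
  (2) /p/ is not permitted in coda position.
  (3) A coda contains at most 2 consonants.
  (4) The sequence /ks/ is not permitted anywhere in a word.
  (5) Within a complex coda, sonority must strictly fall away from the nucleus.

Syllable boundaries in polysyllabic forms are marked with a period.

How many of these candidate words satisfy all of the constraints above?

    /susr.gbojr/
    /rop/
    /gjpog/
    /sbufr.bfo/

/susr.gbojr/ — violates constraint 5: syllable 1 coda /sr/: /s/ (fricative, 2) → /r/ (liquid, 4) does not fall → illicit
/rop/ — violates constraint 2: syllable 1 coda contains /p/ → illicit
/gjpog/ — violates constraint 1: syllable 1 onset /gjp/ has 3 consonants (> 2) → illicit
/sbufr.bfo/ — violates constraint 5: syllable 1 coda /fr/: /f/ (fricative, 2) → /r/ (liquid, 4) does not fall → illicit
No form is licit → 0.

0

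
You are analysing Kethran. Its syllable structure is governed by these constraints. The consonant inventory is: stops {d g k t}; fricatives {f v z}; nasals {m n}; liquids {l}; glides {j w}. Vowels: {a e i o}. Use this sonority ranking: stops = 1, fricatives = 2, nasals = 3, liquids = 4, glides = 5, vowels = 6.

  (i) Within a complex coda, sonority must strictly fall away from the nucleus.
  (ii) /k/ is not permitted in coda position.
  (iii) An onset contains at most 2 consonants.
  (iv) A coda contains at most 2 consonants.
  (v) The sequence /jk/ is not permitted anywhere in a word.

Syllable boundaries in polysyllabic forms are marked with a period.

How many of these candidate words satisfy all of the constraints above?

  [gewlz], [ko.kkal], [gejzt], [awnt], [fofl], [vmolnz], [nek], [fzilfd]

[gewlz] — violates constraint (iv): syllable 1 coda /wlz/ has 3 consonants (> 2) → ill-formed
[ko.kkal] — σ1 onset /k/, coda /∅/ ok; σ2 onset /kk/ (2C), coda /l/ ok → well-formed
[gejzt] — violates constraint (iv): syllable 1 coda /jzt/ has 3 consonants (> 2) → ill-formed
[awnt] — violates constraint (iv): syllable 1 coda /wnt/ has 3 consonants (> 2) → ill-formed
[fofl] — violates constraint (i): syllable 1 coda /fl/: /f/ (fricative, 2) → /l/ (liquid, 4) does not fall → ill-formed
[vmolnz] — violates constraint (iv): syllable 1 coda /lnz/ has 3 consonants (> 2) → ill-formed
[nek] — violates constraint (ii): syllable 1 coda contains /k/ → ill-formed
[fzilfd] — violates constraint (iv): syllable 1 coda /lfd/ has 3 consonants (> 2) → ill-formed
Well-formed: [ko.kkal] → 1.

1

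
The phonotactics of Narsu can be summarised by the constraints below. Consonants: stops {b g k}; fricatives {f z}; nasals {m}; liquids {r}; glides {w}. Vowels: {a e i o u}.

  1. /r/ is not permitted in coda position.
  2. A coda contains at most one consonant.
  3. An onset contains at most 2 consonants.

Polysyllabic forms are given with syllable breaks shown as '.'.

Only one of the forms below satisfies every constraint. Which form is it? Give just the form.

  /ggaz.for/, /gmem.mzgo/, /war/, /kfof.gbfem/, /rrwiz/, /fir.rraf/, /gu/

/ggaz.for/ — violates constraint 1: syllable 2 coda contains /r/ → not permitted
/gmem.mzgo/ — violates constraint 3: syllable 2 onset /mzg/ has 3 consonants (> 2) → not permitted
/war/ — violates constraint 1: syllable 1 coda contains /r/ → not permitted
/kfof.gbfem/ — violates constraint 3: syllable 2 onset /gbf/ has 3 consonants (> 2) → not permitted
/rrwiz/ — violates constraint 3: syllable 1 onset /rrw/ has 3 consonants (> 2) → not permitted
/fir.rraf/ — violates constraint 1: syllable 1 coda contains /r/ → not permitted
/gu/ — σ1 onset /g/, coda /∅/ ok → permitted

/gu/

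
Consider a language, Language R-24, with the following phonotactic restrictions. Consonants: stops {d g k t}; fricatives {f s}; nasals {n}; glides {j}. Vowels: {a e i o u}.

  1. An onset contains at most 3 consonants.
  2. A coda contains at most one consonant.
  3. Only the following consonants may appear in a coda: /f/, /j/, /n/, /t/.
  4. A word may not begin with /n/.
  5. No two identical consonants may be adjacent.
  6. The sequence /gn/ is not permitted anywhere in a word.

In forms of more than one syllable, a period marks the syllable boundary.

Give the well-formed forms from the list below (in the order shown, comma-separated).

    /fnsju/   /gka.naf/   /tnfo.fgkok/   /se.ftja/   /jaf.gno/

/fnsju/ — violates constraint 1: syllable 1 onset /fnsj/ has 4 consonants (> 3) → ill-formed
/gka.naf/ — σ1 onset /gk/ (2C), coda /∅/ ok; σ2 onset /n/, coda /f/ ok → well-formed
/tnfo.fgkok/ — violates constraint 3: syllable 2 coda contains /k/, which is not a licensed coda consonant → ill-formed
/se.ftja/ — σ1 onset /s/, coda /∅/ ok; σ2 onset /ftj/ (3C), coda /∅/ ok → well-formed
/jaf.gno/ — violates constraint 6: contains banned sequence /gn/ → ill-formed

/gka.naf/, /se.ftja/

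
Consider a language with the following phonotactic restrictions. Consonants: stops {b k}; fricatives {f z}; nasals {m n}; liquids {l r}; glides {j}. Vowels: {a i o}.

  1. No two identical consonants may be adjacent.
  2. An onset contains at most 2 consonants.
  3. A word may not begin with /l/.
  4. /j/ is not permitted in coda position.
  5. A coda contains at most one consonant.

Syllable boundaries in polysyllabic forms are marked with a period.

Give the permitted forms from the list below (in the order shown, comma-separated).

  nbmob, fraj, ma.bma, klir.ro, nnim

ma.bma

nbmob — violates constraint 2: syllable 1 onset /nbm/ has 3 consonants (> 2) → not permitted
fraj — violates constraint 4: syllable 1 coda contains /j/ → not permitted
ma.bma — σ1 onset /m/, coda /∅/ ok; σ2 onset /bm/ (2C), coda /∅/ ok → permitted
klir.ro — violates constraint 1: adjacent identical consonants /rr/ → not permitted
nnim — violates constraint 1: adjacent identical consonants /nn/ → not permitted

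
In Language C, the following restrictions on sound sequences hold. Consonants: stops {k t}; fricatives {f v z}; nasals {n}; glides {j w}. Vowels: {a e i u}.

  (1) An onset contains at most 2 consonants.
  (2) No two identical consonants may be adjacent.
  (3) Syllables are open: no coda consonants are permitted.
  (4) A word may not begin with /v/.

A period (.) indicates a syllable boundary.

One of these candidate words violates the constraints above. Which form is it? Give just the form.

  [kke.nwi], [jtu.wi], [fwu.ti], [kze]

[kke.nwi]

[kke.nwi] — violates constraint 2: adjacent identical consonants /kk/ → ill-formed
[jtu.wi] — σ1 onset /jt/ (2C), coda /∅/ ok; σ2 onset /w/, coda /∅/ ok → well-formed
[fwu.ti] — σ1 onset /fw/ (2C), coda /∅/ ok; σ2 onset /t/, coda /∅/ ok → well-formed
[kze] — σ1 onset /kz/ (2C), coda /∅/ ok → well-formed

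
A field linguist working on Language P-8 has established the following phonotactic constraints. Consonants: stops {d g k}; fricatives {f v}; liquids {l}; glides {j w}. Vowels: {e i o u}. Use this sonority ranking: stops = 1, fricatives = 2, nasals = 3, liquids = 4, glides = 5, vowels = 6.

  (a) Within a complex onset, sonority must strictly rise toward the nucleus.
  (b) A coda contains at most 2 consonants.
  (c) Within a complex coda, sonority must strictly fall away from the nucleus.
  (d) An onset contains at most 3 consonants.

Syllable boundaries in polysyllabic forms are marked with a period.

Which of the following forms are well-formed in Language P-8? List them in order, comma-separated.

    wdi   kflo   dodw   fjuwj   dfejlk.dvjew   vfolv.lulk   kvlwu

kflo

wdi — violates constraint (a): syllable 1 onset /wd/: /w/ (glide, 5) → /d/ (stop, 1) does not rise → ill-formed
kflo — σ1 onset /kfl/ (1→2→4 rises), coda /∅/ ok → well-formed
dodw — violates constraint (c): syllable 1 coda /dw/: /d/ (stop, 1) → /w/ (glide, 5) does not fall → ill-formed
fjuwj — violates constraint (c): syllable 1 coda /wj/: /w/ (glide, 5) → /j/ (glide, 5) does not fall → ill-formed
dfejlk.dvjew — violates constraint (b): syllable 1 coda /jlk/ has 3 consonants (> 2) → ill-formed
vfolv.lulk — violates constraint (a): syllable 1 onset /vf/: /v/ (fricative, 2) → /f/ (fricative, 2) does not rise → ill-formed
kvlwu — violates constraint (d): syllable 1 onset /kvlw/ has 4 consonants (> 3) → ill-formed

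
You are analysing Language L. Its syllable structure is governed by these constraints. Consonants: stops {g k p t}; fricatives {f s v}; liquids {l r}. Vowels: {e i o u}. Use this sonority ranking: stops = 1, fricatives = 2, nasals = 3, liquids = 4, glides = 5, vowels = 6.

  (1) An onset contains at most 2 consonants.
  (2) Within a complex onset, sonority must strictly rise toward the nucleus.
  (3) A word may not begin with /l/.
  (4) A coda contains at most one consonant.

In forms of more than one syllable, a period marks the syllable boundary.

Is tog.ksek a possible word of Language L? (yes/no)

yes

tog.ksek — σ1 onset /t/, coda /g/ ok; σ2 onset /ks/ (1→2 rises), coda /k/ ok → licit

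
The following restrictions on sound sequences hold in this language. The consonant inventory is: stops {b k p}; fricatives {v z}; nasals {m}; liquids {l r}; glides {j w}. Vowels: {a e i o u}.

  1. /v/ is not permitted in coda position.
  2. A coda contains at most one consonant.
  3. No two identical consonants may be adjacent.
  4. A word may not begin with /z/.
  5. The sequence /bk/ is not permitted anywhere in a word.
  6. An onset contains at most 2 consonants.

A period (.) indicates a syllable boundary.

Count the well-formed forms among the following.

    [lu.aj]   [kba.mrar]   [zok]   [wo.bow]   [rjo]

4

[lu.aj] — σ1 onset /l/, coda /∅/ ok; σ2 onset /∅/, coda /j/ ok → well-formed
[kba.mrar] — σ1 onset /kb/ (2C), coda /∅/ ok; σ2 onset /mr/ (2C), coda /r/ ok → well-formed
[zok] — violates constraint 4: word begins with /z/ → ill-formed
[wo.bow] — σ1 onset /w/, coda /∅/ ok; σ2 onset /b/, coda /w/ ok → well-formed
[rjo] — σ1 onset /rj/ (2C), coda /∅/ ok → well-formed
Well-formed: [lu.aj], [kba.mrar], [wo.bow], [rjo] → 4.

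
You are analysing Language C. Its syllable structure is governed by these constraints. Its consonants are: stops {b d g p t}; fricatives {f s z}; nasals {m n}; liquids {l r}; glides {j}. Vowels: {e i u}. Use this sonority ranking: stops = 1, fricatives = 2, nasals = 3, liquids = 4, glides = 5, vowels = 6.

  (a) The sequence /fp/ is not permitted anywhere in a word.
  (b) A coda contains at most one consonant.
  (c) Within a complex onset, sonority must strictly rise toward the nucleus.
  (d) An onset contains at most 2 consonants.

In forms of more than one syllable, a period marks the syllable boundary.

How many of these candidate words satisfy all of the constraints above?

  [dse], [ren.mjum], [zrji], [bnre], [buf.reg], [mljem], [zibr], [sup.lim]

4

[dse] — σ1 onset /ds/ (1→2 rises), coda /∅/ ok → phonotactically legal
[ren.mjum] — σ1 onset /r/, coda /n/ ok; σ2 onset /mj/ (3→5 rises), coda /m/ ok → phonotactically legal
[zrji] — violates constraint (d): syllable 1 onset /zrj/ has 3 consonants (> 2) → phonotactically illegal
[bnre] — violates constraint (d): syllable 1 onset /bnr/ has 3 consonants (> 2) → phonotactically illegal
[buf.reg] — σ1 onset /b/, coda /f/ ok; σ2 onset /r/, coda /g/ ok → phonotactically legal
[mljem] — violates constraint (d): syllable 1 onset /mlj/ has 3 consonants (> 2) → phonotactically illegal
[zibr] — violates constraint (b): syllable 1 coda /br/ has 2 consonants (> 1) → phonotactically illegal
[sup.lim] — σ1 onset /s/, coda /p/ ok; σ2 onset /l/, coda /m/ ok → phonotactically legal
Phonotactically legal: [dse], [ren.mjum], [buf.reg], [sup.lim] → 4.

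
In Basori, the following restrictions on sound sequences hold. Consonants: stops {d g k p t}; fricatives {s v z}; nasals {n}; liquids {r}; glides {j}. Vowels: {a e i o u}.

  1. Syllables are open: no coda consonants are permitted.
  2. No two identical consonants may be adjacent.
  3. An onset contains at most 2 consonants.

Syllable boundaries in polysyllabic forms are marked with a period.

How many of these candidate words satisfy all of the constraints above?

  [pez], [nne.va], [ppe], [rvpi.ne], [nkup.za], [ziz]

0

[pez] — violates constraint 1: syllable 1 coda /z/ has 1 consonant (> 0) → not permitted
[nne.va] — violates constraint 2: adjacent identical consonants /nn/ → not permitted
[ppe] — violates constraint 2: adjacent identical consonants /pp/ → not permitted
[rvpi.ne] — violates constraint 3: syllable 1 onset /rvp/ has 3 consonants (> 2) → not permitted
[nkup.za] — violates constraint 1: syllable 1 coda /p/ has 1 consonant (> 0) → not permitted
[ziz] — violates constraint 1: syllable 1 coda /z/ has 1 consonant (> 0) → not permitted
No form is permitted → 0.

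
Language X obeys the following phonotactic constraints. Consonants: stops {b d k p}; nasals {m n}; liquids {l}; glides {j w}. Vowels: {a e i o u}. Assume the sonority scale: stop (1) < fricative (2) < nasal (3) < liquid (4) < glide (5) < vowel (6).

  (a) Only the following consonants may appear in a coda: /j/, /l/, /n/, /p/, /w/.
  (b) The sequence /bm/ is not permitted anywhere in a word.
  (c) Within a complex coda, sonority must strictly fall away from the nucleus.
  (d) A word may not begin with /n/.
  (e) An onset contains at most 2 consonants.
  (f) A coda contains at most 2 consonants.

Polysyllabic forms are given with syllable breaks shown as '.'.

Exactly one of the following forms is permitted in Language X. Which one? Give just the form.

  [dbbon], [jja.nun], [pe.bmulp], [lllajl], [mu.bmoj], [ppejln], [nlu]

[dbbon] — violates constraint (e): syllable 1 onset /dbb/ has 3 consonants (> 2) → not permitted
[jja.nun] — σ1 onset /jj/ (2C), coda /∅/ ok; σ2 onset /n/, coda /n/ ok → permitted
[pe.bmulp] — violates constraint (b): contains banned sequence /bm/ → not permitted
[lllajl] — violates constraint (e): syllable 1 onset /lll/ has 3 consonants (> 2) → not permitted
[mu.bmoj] — violates constraint (b): contains banned sequence /bm/ → not permitted
[ppejln] — violates constraint (f): syllable 1 coda /jln/ has 3 consonants (> 2) → not permitted
[nlu] — violates constraint (d): word begins with /n/ → not permitted

[jja.nun]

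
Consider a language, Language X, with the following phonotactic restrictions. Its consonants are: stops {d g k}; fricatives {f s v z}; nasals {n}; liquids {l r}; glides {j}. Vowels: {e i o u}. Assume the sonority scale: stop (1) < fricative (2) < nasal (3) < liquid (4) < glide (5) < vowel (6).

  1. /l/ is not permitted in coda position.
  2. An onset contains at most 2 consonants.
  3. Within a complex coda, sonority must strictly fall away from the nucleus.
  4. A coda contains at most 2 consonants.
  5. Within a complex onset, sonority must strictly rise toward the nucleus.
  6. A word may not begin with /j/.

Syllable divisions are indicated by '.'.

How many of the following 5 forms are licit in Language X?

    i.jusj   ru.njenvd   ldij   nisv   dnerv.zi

1

i.jusj — violates constraint 3: syllable 2 coda /sj/: /s/ (fricative, 2) → /j/ (glide, 5) does not fall → illicit
ru.njenvd — violates constraint 4: syllable 2 coda /nvd/ has 3 consonants (> 2) → illicit
ldij — violates constraint 5: syllable 1 onset /ld/: /l/ (liquid, 4) → /d/ (stop, 1) does not rise → illicit
nisv — violates constraint 3: syllable 1 coda /sv/: /s/ (fricative, 2) → /v/ (fricative, 2) does not fall → illicit
dnerv.zi — σ1 onset /dn/ (1→3 rises), coda /rv/ (4→2 falls) ok; σ2 onset /z/, coda /∅/ ok → licit
Licit: dnerv.zi → 1.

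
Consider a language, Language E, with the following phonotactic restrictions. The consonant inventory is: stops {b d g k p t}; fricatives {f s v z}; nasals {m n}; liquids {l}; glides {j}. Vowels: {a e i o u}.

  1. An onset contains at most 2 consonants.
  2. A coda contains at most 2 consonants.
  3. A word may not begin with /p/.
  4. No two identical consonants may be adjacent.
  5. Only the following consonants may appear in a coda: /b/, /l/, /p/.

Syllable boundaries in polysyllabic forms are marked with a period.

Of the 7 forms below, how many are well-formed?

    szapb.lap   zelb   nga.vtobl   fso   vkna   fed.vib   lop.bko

szapb.lap — σ1 onset /sz/ (2C), coda /pb/ (2C) ok; σ2 onset /l/, coda /p/ ok → well-formed
zelb — σ1 onset /z/, coda /lb/ (2C) ok → well-formed
nga.vtobl — σ1 onset /ng/ (2C), coda /∅/ ok; σ2 onset /vt/ (2C), coda /bl/ (2C) ok → well-formed
fso — σ1 onset /fs/ (2C), coda /∅/ ok → well-formed
vkna — violates constraint 1: syllable 1 onset /vkn/ has 3 consonants (> 2) → ill-formed
fed.vib — violates constraint 5: syllable 1 coda contains /d/, which is not a licensed coda consonant → ill-formed
lop.bko — σ1 onset /l/, coda /p/ ok; σ2 onset /bk/ (2C), coda /∅/ ok → well-formed
Well-formed: szapb.lap, zelb, nga.vtobl, fso, lop.bko → 5.

5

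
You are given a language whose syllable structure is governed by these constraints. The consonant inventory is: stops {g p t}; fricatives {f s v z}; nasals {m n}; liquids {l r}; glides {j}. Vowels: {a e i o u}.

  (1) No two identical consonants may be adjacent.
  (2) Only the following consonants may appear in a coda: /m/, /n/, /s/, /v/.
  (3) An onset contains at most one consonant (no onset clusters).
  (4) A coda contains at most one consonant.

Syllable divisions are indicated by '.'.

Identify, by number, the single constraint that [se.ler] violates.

2

[se.ler]: syllable 2 coda contains /r/, which is not a licensed coda consonant.
This is a violation of constraint 2: "Only the following consonants may appear in a coda: /m/, /n/, /s/, /v/."
The remaining constraints (1, 3, 4) are satisfied.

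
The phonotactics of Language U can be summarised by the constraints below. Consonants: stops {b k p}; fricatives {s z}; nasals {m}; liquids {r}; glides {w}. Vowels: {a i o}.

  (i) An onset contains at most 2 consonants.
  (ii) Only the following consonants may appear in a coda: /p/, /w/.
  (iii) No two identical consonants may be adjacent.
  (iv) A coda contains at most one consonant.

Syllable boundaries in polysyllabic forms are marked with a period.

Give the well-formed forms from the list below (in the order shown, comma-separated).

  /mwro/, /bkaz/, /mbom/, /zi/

/mwro/ — violates constraint (i): syllable 1 onset /mwr/ has 3 consonants (> 2) → ill-formed
/bkaz/ — violates constraint (ii): syllable 1 coda contains /z/, which is not a licensed coda consonant → ill-formed
/mbom/ — violates constraint (ii): syllable 1 coda contains /m/, which is not a licensed coda consonant → ill-formed
/zi/ — σ1 onset /z/, coda /∅/ ok → well-formed

/zi/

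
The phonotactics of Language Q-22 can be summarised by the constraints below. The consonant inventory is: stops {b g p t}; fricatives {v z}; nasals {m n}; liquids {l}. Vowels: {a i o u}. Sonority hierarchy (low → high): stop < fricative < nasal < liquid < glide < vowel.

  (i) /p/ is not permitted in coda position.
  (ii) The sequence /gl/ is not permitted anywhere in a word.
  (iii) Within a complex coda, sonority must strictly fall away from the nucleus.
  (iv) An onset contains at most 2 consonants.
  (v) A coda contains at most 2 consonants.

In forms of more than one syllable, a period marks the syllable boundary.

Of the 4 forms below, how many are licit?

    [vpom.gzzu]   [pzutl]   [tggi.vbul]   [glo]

0

[vpom.gzzu] — violates constraint (iv): syllable 2 onset /gzz/ has 3 consonants (> 2) → illicit
[pzutl] — violates constraint (iii): syllable 1 coda /tl/: /t/ (stop, 1) → /l/ (liquid, 4) does not fall → illicit
[tggi.vbul] — violates constraint (iv): syllable 1 onset /tgg/ has 3 consonants (> 2) → illicit
[glo] — violates constraint (ii): contains banned sequence /gl/ → illicit
No form is licit → 0.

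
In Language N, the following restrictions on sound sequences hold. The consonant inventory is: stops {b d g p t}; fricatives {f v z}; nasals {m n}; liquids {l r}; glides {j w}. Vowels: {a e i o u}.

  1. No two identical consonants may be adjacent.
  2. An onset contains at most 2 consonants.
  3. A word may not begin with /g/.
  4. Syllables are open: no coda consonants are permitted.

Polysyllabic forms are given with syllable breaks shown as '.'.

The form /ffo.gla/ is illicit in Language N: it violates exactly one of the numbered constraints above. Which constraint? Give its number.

/ffo.gla/: adjacent identical consonants /ff/.
This is a violation of constraint 1: "No two identical consonants may be adjacent."
The remaining constraints (2, 3, 4) are satisfied.

1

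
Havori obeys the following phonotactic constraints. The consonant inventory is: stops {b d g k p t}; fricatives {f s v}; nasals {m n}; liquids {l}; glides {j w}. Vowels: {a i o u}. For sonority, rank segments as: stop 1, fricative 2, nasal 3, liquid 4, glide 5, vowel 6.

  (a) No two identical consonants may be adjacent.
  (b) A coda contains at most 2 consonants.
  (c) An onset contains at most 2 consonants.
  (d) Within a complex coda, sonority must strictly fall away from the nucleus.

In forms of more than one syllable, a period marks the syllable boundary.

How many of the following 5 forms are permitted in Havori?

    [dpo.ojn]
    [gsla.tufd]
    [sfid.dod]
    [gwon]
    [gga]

[dpo.ojn] — σ1 onset /dp/ (2C), coda /∅/ ok; σ2 onset /∅/, coda /jn/ (5→3 falls) ok → permitted
[gsla.tufd] — violates constraint (c): syllable 1 onset /gsl/ has 3 consonants (> 2) → not permitted
[sfid.dod] — violates constraint (a): adjacent identical consonants /dd/ → not permitted
[gwon] — σ1 onset /gw/ (2C), coda /n/ ok → permitted
[gga] — violates constraint (a): adjacent identical consonants /gg/ → not permitted
Permitted: [dpo.ojn], [gwon] → 2.

2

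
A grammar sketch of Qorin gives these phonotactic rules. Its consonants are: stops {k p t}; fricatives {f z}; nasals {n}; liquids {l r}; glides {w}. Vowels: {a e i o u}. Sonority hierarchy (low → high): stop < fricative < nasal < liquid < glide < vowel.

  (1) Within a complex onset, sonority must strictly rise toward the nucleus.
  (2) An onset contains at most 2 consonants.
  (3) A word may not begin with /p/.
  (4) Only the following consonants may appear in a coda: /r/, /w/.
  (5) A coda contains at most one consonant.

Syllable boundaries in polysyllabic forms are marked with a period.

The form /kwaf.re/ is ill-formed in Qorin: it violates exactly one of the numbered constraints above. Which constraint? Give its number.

/kwaf.re/: syllable 1 coda contains /f/, which is not a licensed coda consonant.
This is a violation of constraint 4: "Only the following consonants may appear in a coda: /r/, /w/."
The remaining constraints (1, 2, 3, 5) are satisfied.

4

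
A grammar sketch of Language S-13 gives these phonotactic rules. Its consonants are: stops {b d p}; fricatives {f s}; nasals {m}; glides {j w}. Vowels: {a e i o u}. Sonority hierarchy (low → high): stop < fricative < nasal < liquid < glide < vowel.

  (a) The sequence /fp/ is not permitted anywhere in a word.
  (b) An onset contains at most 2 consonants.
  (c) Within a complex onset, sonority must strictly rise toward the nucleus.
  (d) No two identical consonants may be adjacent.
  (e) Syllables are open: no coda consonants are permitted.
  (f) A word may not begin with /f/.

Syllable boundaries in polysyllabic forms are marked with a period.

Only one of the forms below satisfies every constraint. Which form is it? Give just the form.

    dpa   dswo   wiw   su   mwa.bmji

dpa — violates constraint (c): syllable 1 onset /dp/: /d/ (stop, 1) → /p/ (stop, 1) does not rise → not permitted
dswo — violates constraint (b): syllable 1 onset /dsw/ has 3 consonants (> 2) → not permitted
wiw — violates constraint (e): syllable 1 coda /w/ has 1 consonant (> 0) → not permitted
su — σ1 onset /s/, coda /∅/ ok → permitted
mwa.bmji — violates constraint (b): syllable 2 onset /bmj/ has 3 consonants (> 2) → not permitted

su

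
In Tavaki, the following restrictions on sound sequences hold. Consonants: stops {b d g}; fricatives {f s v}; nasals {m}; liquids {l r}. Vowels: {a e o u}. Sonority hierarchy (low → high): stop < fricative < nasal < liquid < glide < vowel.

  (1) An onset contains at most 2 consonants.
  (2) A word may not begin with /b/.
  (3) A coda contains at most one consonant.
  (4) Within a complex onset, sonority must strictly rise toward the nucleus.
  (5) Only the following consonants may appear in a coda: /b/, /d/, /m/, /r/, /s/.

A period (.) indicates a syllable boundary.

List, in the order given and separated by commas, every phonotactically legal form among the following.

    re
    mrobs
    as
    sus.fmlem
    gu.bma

re, as, gu.bma

re — σ1 onset /r/, coda /∅/ ok → phonotactically legal
mrobs — violates constraint 3: syllable 1 coda /bs/ has 2 consonants (> 1) → phonotactically illegal
as — σ1 onset /∅/, coda /s/ ok → phonotactically legal
sus.fmlem — violates constraint 1: syllable 2 onset /fml/ has 3 consonants (> 2) → phonotactically illegal
gu.bma — σ1 onset /g/, coda /∅/ ok; σ2 onset /bm/ (1→3 rises), coda /∅/ ok → phonotactically legal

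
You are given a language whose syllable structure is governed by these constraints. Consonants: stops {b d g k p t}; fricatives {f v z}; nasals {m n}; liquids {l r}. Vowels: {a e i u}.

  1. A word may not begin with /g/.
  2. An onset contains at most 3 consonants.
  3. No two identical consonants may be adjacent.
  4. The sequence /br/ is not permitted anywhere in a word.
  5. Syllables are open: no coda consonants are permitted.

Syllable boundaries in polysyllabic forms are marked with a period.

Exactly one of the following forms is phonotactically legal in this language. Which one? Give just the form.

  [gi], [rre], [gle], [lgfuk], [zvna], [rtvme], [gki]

[zvna]

[gi] — violates constraint 1: word begins with /g/ → phonotactically illegal
[rre] — violates constraint 3: adjacent identical consonants /rr/ → phonotactically illegal
[gle] — violates constraint 1: word begins with /g/ → phonotactically illegal
[lgfuk] — violates constraint 5: syllable 1 coda /k/ has 1 consonant (> 0) → phonotactically illegal
[zvna] — σ1 onset /zvn/ (3C), coda /∅/ ok → phonotactically legal
[rtvme] — violates constraint 2: syllable 1 onset /rtvm/ has 4 consonants (> 3) → phonotactically illegal
[gki] — violates constraint 1: word begins with /g/ → phonotactically illegal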